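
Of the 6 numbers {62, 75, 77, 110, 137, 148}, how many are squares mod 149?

(62/149) = -1 → non-residue.
(75/149) = -1 → non-residue.
(77/149) = -1 → non-residue.
(110/149) = +1 → QR.
(137/149) = -1 → non-residue.
(148/149) = +1 → QR.
Total quadratic residues among the 6: 2.

2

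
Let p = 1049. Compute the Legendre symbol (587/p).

1

Reciprocity: 587 ≡ 3 and 1049 ≡ 1 (mod 4), so (587/1049) = +(1049/587).
Reduce top mod 587: now compute (462/587).
Pull out 2: since 587 ≡ 3 (mod 8), (2/587) = -1.
Reciprocity: 231 ≡ 3 and 587 ≡ 3 (mod 4), so (231/587) = −(587/231).
Reduce top mod 231: now compute (125/231).
Reciprocity: 125 ≡ 1 and 231 ≡ 3 (mod 4), so (125/231) = +(231/125).
Reduce top mod 125: now compute (106/125).
Pull out 2: since 125 ≡ 5 (mod 8), (2/125) = -1.
Reciprocity: 53 ≡ 1 and 125 ≡ 1 (mod 4), so (53/125) = +(125/53).
Reduce top mod 53: now compute (19/53).
Reciprocity: 19 ≡ 3 and 53 ≡ 1 (mod 4), so (19/53) = +(53/19).
Reduce top mod 19: now compute (15/19).
Reciprocity: 15 ≡ 3 and 19 ≡ 3 (mod 4), so (15/19) = −(19/15).
Reduce top mod 15: now compute (4/15).
Pull out 2^2: since 15 ≡ 7 (mod 8), (2/15) = +1, so (2/15)^2 = +1.
Reached (1/15) = 1. Collecting the sign flips along the way, the symbol is +1.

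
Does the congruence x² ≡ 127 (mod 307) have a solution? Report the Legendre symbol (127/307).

Euler's criterion: (127/307) ≡ 127^153 (mod 307).
127^2 ≡ 165 (mod 307)
127^4 ≡ 209 (mod 307)
127^8 ≡ 87 (mod 307)
127^16 ≡ 201 (mod 307)
127^32 ≡ 184 (mod 307)
127^64 ≡ 86 (mod 307)
127^128 ≡ 28 (mod 307)
127^153 = 127^(128+16+8+1) ≡ 1 (mod 307).
Result is 1, so (127/307) = 1.

1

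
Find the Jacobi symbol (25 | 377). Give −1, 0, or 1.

1

Reciprocity: 25 ≡ 1 and 377 ≡ 1 (mod 4), so (25/377) = +(377/25).
Reduce top mod 25: now compute (2/25).
Pull out 2: since 25 ≡ 1 (mod 8), (2/25) = +1.
Reached (1/25) = 1. Collecting the sign flips along the way, the symbol is +1.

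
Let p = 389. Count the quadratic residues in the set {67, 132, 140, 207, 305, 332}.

2

(67/389) = +1 → QR.
(132/389) = -1 → non-residue.
(140/389) = +1 → QR.
(207/389) = -1 → non-residue.
(305/389) = -1 → non-residue.
(332/389) = -1 → non-residue.
Total quadratic residues among the 6: 2.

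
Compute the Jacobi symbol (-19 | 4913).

1

First reduce: -19 ≡ 4894 (mod 4913).
Pull out 2: since 4913 ≡ 1 (mod 8), (2/4913) = +1.
Reciprocity: 2447 ≡ 3 and 4913 ≡ 1 (mod 4), so (2447/4913) = +(4913/2447).
Reduce top mod 2447: now compute (19/2447).
Reciprocity: 19 ≡ 3 and 2447 ≡ 3 (mod 4), so (19/2447) = −(2447/19).
Reduce top mod 19: now compute (15/19).
Reciprocity: 15 ≡ 3 and 19 ≡ 3 (mod 4), so (15/19) = −(19/15).
Reduce top mod 15: now compute (4/15).
Pull out 2^2: since 15 ≡ 7 (mod 8), (2/15) = +1, so (2/15)^2 = +1.
Reached (1/15) = 1. Collecting the sign flips along the way, the symbol is +1.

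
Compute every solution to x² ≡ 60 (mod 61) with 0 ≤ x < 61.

11, 50

61 ≡ 1 (mod 4), so we find a root by search.
Trying successive values, 11² = 121 ≡ 60 (mod 61). The other root is 61 − 11 = 50.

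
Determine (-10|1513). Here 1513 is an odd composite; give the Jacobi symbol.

-1

First reduce: -10 ≡ 1503 (mod 1513).
Reciprocity: 1503 ≡ 3 and 1513 ≡ 1 (mod 4), so (1503/1513) = +(1513/1503).
Reduce top mod 1503: now compute (10/1503).
Pull out 2: since 1503 ≡ 7 (mod 8), (2/1503) = +1.
Reciprocity: 5 ≡ 1 and 1503 ≡ 3 (mod 4), so (5/1503) = +(1503/5).
Reduce top mod 5: now compute (3/5).
Reciprocity: 3 ≡ 3 and 5 ≡ 1 (mod 4), so (3/5) = +(5/3).
Reduce top mod 3: now compute (2/3).
Pull out 2: since 3 ≡ 3 (mod 8), (2/3) = -1.
Reached (1/3) = 1. Collecting the sign flips along the way, the symbol is -1.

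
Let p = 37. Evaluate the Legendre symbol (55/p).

-1

First reduce: 55 ≡ 18 (mod 37).
Pull out 2: since 37 ≡ 5 (mod 8), (2/37) = -1.
Reciprocity: 9 ≡ 1 and 37 ≡ 1 (mod 4), so (9/37) = +(37/9).
Reduce top mod 9: now compute (1/9).
Reached (1/9) = 1. Collecting the sign flips along the way, the symbol is -1.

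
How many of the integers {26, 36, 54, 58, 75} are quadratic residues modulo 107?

(26/107) = -1 → non-residue.
(36/107) = +1 → QR.
(54/107) = -1 → non-residue.
(58/107) = -1 → non-residue.
(75/107) = +1 → QR.
Total quadratic residues among the 5: 2.

2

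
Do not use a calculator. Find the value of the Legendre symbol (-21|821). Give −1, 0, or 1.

-1

First reduce: -21 ≡ 800 (mod 821).
Pull out 2^5: since 821 ≡ 5 (mod 8), (2/821) = -1, so (2/821)^5 = -1.
Reciprocity: 25 ≡ 1 and 821 ≡ 1 (mod 4), so (25/821) = +(821/25).
Reduce top mod 25: now compute (21/25).
Reciprocity: 21 ≡ 1 and 25 ≡ 1 (mod 4), so (21/25) = +(25/21).
Reduce top mod 21: now compute (4/21).
Pull out 2^2: since 21 ≡ 5 (mod 8), (2/21) = -1, so (2/21)^2 = +1.
Reached (1/21) = 1. Collecting the sign flips along the way, the symbol is -1.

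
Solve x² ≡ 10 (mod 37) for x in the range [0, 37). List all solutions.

37 ≡ 1 (mod 4), so we find a root by search.
Trying successive values, 11² = 121 ≡ 10 (mod 37). The other root is 37 − 11 = 26.

11, 26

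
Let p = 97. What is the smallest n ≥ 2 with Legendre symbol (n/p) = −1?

(2/97) = +1, so 2 is a residue.
(3/97) = +1, so 3 is a residue.
(4/97) = +1, so 4 is a residue.
(5/97) = −1, so 5 is the smallest positive non-residue mod 97.

5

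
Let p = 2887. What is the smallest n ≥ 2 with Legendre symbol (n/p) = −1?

3

(2/2887) = +1, so 2 is a residue.
(3/2887) = −1, so 3 is the smallest positive non-residue mod 2887.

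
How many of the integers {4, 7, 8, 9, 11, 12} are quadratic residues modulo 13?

(4/13) = +1 → QR.
(7/13) = -1 → non-residue.
(8/13) = -1 → non-residue.
(9/13) = +1 → QR.
(11/13) = -1 → non-residue.
(12/13) = +1 → QR.
Total quadratic residues among the 6: 3.

3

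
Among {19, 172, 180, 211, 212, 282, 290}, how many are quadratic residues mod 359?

2

(19/359) = -1 → non-residue.
(172/359) = -1 → non-residue.
(180/359) = +1 → QR.
(211/359) = -1 → non-residue.
(212/359) = -1 → non-residue.
(282/359) = +1 → QR.
(290/359) = -1 → non-residue.
Total quadratic residues among the 7: 2.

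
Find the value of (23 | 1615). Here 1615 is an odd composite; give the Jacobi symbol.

Reciprocity: 23 ≡ 3 and 1615 ≡ 3 (mod 4), so (23/1615) = −(1615/23).
Reduce top mod 23: now compute (5/23).
Reciprocity: 5 ≡ 1 and 23 ≡ 3 (mod 4), so (5/23) = +(23/5).
Reduce top mod 5: now compute (3/5).
Reciprocity: 3 ≡ 3 and 5 ≡ 1 (mod 4), so (3/5) = +(5/3).
Reduce top mod 3: now compute (2/3).
Pull out 2: since 3 ≡ 3 (mod 8), (2/3) = -1.
Reached (1/3) = 1. Collecting the sign flips along the way, the symbol is +1.

1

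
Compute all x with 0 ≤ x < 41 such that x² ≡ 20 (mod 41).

15, 26

41 ≡ 1 (mod 4), so we find a root by search.
Trying successive values, 15² = 225 ≡ 20 (mod 41). The other root is 41 − 15 = 26.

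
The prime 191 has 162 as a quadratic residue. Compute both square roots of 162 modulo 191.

Since 191 ≡ 3 (mod 4), a square root of 162 is 162^((191+1)/4) = 162^48 mod 191.
Repeated squaring: 162^2≡77, 162^4≡8, 162^8≡64, 162^16≡85, 162^32≡158 (mod 191).
162^48 = 162^(32+16) ≡ 60 (mod 191).
Check: 60² = 3600 ≡ 162 (mod 191). The two roots are 60 and 131.

60, 131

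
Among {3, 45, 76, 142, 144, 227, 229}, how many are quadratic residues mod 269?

3

(3/269) = -1 → non-residue.
(45/269) = +1 → QR.
(76/269) = -1 → non-residue.
(142/269) = +1 → QR.
(144/269) = +1 → QR.
(227/269) = -1 → non-residue.
(229/269) = -1 → non-residue.
Total quadratic residues among the 7: 3.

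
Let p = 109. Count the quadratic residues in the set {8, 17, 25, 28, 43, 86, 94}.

(8/109) = -1 → non-residue.
(17/109) = -1 → non-residue.
(25/109) = +1 → QR.
(28/109) = +1 → QR.
(43/109) = +1 → QR.
(86/109) = -1 → non-residue.
(94/109) = +1 → QR.
Total quadratic residues among the 7: 4.

4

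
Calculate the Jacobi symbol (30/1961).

Pull out 2: since 1961 ≡ 1 (mod 8), (2/1961) = +1.
Reciprocity: 15 ≡ 3 and 1961 ≡ 1 (mod 4), so (15/1961) = +(1961/15).
Reduce top mod 15: now compute (11/15).
Reciprocity: 11 ≡ 3 and 15 ≡ 3 (mod 4), so (11/15) = −(15/11).
Reduce top mod 11: now compute (4/11).
Pull out 2^2: since 11 ≡ 3 (mod 8), (2/11) = -1, so (2/11)^2 = +1.
Reached (1/11) = 1. Collecting the sign flips along the way, the symbol is -1.

-1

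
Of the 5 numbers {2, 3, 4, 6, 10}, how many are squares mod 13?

3

(2/13) = -1 → non-residue.
(3/13) = +1 → QR.
(4/13) = +1 → QR.
(6/13) = -1 → non-residue.
(10/13) = +1 → QR.
Total quadratic residues among the 5: 3.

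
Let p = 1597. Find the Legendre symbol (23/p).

-1

Reciprocity: 23 ≡ 3 and 1597 ≡ 1 (mod 4), so (23/1597) = +(1597/23).
Reduce top mod 23: now compute (10/23).
Pull out 2: since 23 ≡ 7 (mod 8), (2/23) = +1.
Reciprocity: 5 ≡ 1 and 23 ≡ 3 (mod 4), so (5/23) = +(23/5).
Reduce top mod 5: now compute (3/5).
Reciprocity: 3 ≡ 3 and 5 ≡ 1 (mod 4), so (3/5) = +(5/3).
Reduce top mod 3: now compute (2/3).
Pull out 2: since 3 ≡ 3 (mod 8), (2/3) = -1.
Reached (1/3) = 1. Collecting the sign flips along the way, the symbol is -1.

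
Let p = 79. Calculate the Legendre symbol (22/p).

1

Euler's criterion: (22/79) ≡ 22^39 (mod 79).
22^2 ≡ 10 (mod 79)
22^4 ≡ 21 (mod 79)
22^8 ≡ 46 (mod 79)
22^16 ≡ 62 (mod 79)
22^32 ≡ 52 (mod 79)
22^39 = 22^(32+4+2+1) ≡ 1 (mod 79).
Result is 1, so (22/79) = 1.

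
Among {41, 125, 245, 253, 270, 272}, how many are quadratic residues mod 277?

2

(41/277) = +1 → QR.
(125/277) = -1 → non-residue.
(245/277) = -1 → non-residue.
(253/277) = -1 → non-residue.
(270/277) = +1 → QR.
(272/277) = -1 → non-residue.
Total quadratic residues among the 6: 2.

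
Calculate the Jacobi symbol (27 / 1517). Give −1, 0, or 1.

-1

Reciprocity: 27 ≡ 3 and 1517 ≡ 1 (mod 4), so (27/1517) = +(1517/27).
Reduce top mod 27: now compute (5/27).
Reciprocity: 5 ≡ 1 and 27 ≡ 3 (mod 4), so (5/27) = +(27/5).
Reduce top mod 5: now compute (2/5).
Pull out 2: since 5 ≡ 5 (mod 8), (2/5) = -1.
Reached (1/5) = 1. Collecting the sign flips along the way, the symbol is -1.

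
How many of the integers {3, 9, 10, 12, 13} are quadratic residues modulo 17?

2

(3/17) = -1 → non-residue.
(9/17) = +1 → QR.
(10/17) = -1 → non-residue.
(12/17) = -1 → non-residue.
(13/17) = +1 → QR.
Total quadratic residues among the 5: 2.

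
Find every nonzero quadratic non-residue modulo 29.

Square k = 1,…,14 (k and 29−k give the same square):
1²=1, 2²=4, 3²=9, 4²=16, 5²=25, 6²≡7, 7²≡20, 8²≡6, 9²≡23, 10²≡13, 11²≡5, 12²≡28, 13²≡24, 14²≡22 (mod 29).
The residues are {1, 4, 5, 6, 7, 9, 13, 16, 20, 22, 23, 24, 25, 28}; the non-residues are the remaining 14 nonzero classes.

2,3,8,10,11,12,14,15,17,18,19,21,26,27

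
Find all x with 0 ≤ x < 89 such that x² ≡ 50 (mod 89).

36, 53

89 ≡ 1 (mod 4), so we find a root by search.
Trying successive values, 36² = 1296 ≡ 50 (mod 89). The other root is 89 − 36 = 53.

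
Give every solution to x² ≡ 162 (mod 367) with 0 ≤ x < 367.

Since 367 ≡ 3 (mod 4), a square root of 162 is 162^((367+1)/4) = 162^92 mod 367.
Repeated squaring: 162^2≡187, 162^4≡104, 162^8≡173, 162^16≡202, 162^32≡67, 162^64≡85 (mod 367).
162^92 = 162^(64+16+8+4) ≡ 23 (mod 367).
Check: 23² = 529 ≡ 162 (mod 367). The two roots are 23 and 344.

23, 344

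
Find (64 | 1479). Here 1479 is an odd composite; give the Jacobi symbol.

1

Pull out 2^6: since 1479 ≡ 7 (mod 8), (2/1479) = +1, so (2/1479)^6 = +1.
Reached (1/1479) = 1. Collecting the sign flips along the way, the symbol is +1.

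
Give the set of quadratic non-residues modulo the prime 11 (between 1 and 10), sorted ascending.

Square k = 1,…,5 (k and 11−k give the same square):
1²=1, 2²=4, 3²=9, 4²≡5, 5²≡3 (mod 11).
The residues are {1, 3, 4, 5, 9}; the non-residues are the remaining 5 nonzero classes.

2, 6, 7, 8, 10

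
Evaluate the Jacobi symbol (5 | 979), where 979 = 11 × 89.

Reciprocity: 5 ≡ 1 and 979 ≡ 3 (mod 4), so (5/979) = +(979/5).
Reduce top mod 5: now compute (4/5).
Pull out 2^2: since 5 ≡ 5 (mod 8), (2/5) = -1, so (2/5)^2 = +1.
Reached (1/5) = 1. Collecting the sign flips along the way, the symbol is +1.

1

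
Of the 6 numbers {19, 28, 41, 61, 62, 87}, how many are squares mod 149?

(19/149) = +1 → QR.
(28/149) = +1 → QR.
(41/149) = -1 → non-residue.
(61/149) = +1 → QR.
(62/149) = -1 → non-residue.
(87/149) = -1 → non-residue.
Total quadratic residues among the 6: 3.

3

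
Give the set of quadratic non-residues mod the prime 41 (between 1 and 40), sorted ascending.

Square k = 1,…,20 (k and 41−k give the same square):
1²=1, 2²=4, 3²=9, 4²=16, 5²=25, 6²=36, 7²≡8, 8²≡23, 9²≡40, 10²≡18, 11²≡39, 12²≡21, 13²≡5, 14²≡32, 15²≡20, 16²≡10, 17²≡2, 18²≡37, 19²≡33, 20²≡31 (mod 41).
The residues are {1, 2, 4, 5, 8, 9, 10, 16, 18, 20, 21, 23, 25, 31, 32, 33, 36, 37, 39, 40}; the non-residues are the remaining 20 nonzero classes.

3,6,7,11,12,13,14,15,17,19,22,24,26,27,28,29,30,34,35,38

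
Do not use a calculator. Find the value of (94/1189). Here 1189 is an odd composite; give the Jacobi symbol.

Pull out 2: since 1189 ≡ 5 (mod 8), (2/1189) = -1.
Reciprocity: 47 ≡ 3 and 1189 ≡ 1 (mod 4), so (47/1189) = +(1189/47).
Reduce top mod 47: now compute (14/47).
Pull out 2: since 47 ≡ 7 (mod 8), (2/47) = +1.
Reciprocity: 7 ≡ 3 and 47 ≡ 3 (mod 4), so (7/47) = −(47/7).
Reduce top mod 7: now compute (5/7).
Reciprocity: 5 ≡ 1 and 7 ≡ 3 (mod 4), so (5/7) = +(7/5).
Reduce top mod 5: now compute (2/5).
Pull out 2: since 5 ≡ 5 (mod 8), (2/5) = -1.
Reached (1/5) = 1. Collecting the sign flips along the way, the symbol is -1.

-1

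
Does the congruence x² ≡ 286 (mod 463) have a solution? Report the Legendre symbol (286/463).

1

Pull out 2: since 463 ≡ 7 (mod 8), (2/463) = +1.
Reciprocity: 143 ≡ 3 and 463 ≡ 3 (mod 4), so (143/463) = −(463/143).
Reduce top mod 143: now compute (34/143).
Pull out 2: since 143 ≡ 7 (mod 8), (2/143) = +1.
Reciprocity: 17 ≡ 1 and 143 ≡ 3 (mod 4), so (17/143) = +(143/17).
Reduce top mod 17: now compute (7/17).
Reciprocity: 7 ≡ 3 and 17 ≡ 1 (mod 4), so (7/17) = +(17/7).
Reduce top mod 7: now compute (3/7).
Reciprocity: 3 ≡ 3 and 7 ≡ 3 (mod 4), so (3/7) = −(7/3).
Reduce top mod 3: now compute (1/3).
Reached (1/3) = 1. Collecting the sign flips along the way, the symbol is +1.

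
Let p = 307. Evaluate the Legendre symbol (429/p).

1

Euler's criterion: (429/307) ≡ 122^153 (mod 307).
122^2 ≡ 148 (mod 307)
122^4 ≡ 107 (mod 307)
122^8 ≡ 90 (mod 307)
122^16 ≡ 118 (mod 307)
122^32 ≡ 109 (mod 307)
122^64 ≡ 215 (mod 307)
122^128 ≡ 175 (mod 307)
122^153 = 122^(128+16+8+1) ≡ 1 (mod 307).
Result is 1, so (429/307) = 1.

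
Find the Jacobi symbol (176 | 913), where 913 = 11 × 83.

Pull out 2^4: since 913 ≡ 1 (mod 8), (2/913) = +1, so (2/913)^4 = +1.
Reciprocity: 11 ≡ 3 and 913 ≡ 1 (mod 4), so (11/913) = +(913/11).
Reduce top mod 11: now compute (0/11).
Top reduces to 0: gcd > 1, so the symbol is 0.

0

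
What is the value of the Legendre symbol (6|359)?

1

Pull out 2: since 359 ≡ 7 (mod 8), (2/359) = +1.
Reciprocity: 3 ≡ 3 and 359 ≡ 3 (mod 4), so (3/359) = −(359/3).
Reduce top mod 3: now compute (2/3).
Pull out 2: since 3 ≡ 3 (mod 8), (2/3) = -1.
Reached (1/3) = 1. Collecting the sign flips along the way, the symbol is +1.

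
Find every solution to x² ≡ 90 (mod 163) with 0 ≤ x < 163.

47, 116

Since 163 ≡ 3 (mod 4), a square root of 90 is 90^((163+1)/4) = 90^41 mod 163.
Repeated squaring: 90^2≡113, 90^4≡55, 90^8≡91, 90^16≡131, 90^32≡46 (mod 163).
90^41 = 90^(32+8+1) ≡ 47 (mod 163).
Check: 47² = 2209 ≡ 90 (mod 163). The two roots are 47 and 116.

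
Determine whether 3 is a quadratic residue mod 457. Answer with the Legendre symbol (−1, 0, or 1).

1

Reciprocity: 3 ≡ 3 and 457 ≡ 1 (mod 4), so (3/457) = +(457/3).
Reduce top mod 3: now compute (1/3).
Reached (1/3) = 1. Collecting the sign flips along the way, the symbol is +1.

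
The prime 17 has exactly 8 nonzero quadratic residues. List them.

1 2 4 8 9 13 15 16

Square k = 1,…,8 (k and 17−k give the same square):
1²=1, 2²=4, 3²=9, 4²=16, 5²≡8, 6²≡2, 7²≡15, 8²≡13 (mod 17).
So the quadratic residues mod 17 are {1, 2, 4, 8, 9, 13, 15, 16}.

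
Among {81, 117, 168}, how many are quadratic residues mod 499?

1

(81/499) = +1 → QR.
(117/499) = -1 → non-residue.
(168/499) = -1 → non-residue.
Total quadratic residues among the 3: 1.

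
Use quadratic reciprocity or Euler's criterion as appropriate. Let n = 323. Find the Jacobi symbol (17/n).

Reciprocity: 17 ≡ 1 and 323 ≡ 3 (mod 4), so (17/323) = +(323/17).
Reduce top mod 17: now compute (0/17).
Top reduces to 0: gcd > 1, so the symbol is 0.

0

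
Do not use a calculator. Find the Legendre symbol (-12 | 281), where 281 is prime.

-1

First reduce: -12 ≡ 269 (mod 281).
Reciprocity: 269 ≡ 1 and 281 ≡ 1 (mod 4), so (269/281) = +(281/269).
Reduce top mod 269: now compute (12/269).
Pull out 2^2: since 269 ≡ 5 (mod 8), (2/269) = -1, so (2/269)^2 = +1.
Reciprocity: 3 ≡ 3 and 269 ≡ 1 (mod 4), so (3/269) = +(269/3).
Reduce top mod 3: now compute (2/3).
Pull out 2: since 3 ≡ 3 (mod 8), (2/3) = -1.
Reached (1/3) = 1. Collecting the sign flips along the way, the symbol is -1.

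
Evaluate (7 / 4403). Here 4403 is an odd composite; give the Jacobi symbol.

Reciprocity: 7 ≡ 3 and 4403 ≡ 3 (mod 4), so (7/4403) = −(4403/7).
Reduce top mod 7: now compute (0/7).
Top reduces to 0: gcd > 1, so the symbol is 0.

0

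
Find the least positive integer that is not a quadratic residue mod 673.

(2/673) = +1, so 2 is a residue.
(3/673) = +1, so 3 is a residue.
(4/673) = +1, so 4 is a residue.
(5/673) = −1, so 5 is the smallest positive non-residue mod 673.

5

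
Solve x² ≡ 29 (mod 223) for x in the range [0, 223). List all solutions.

67, 156

Since 223 ≡ 3 (mod 4), a square root of 29 is 29^((223+1)/4) = 29^56 mod 223.
Repeated squaring: 29^2≡172, 29^4≡148, 29^8≡50, 29^16≡47, 29^32≡202 (mod 223).
29^56 = 29^(32+16+8) ≡ 156 (mod 223).
Check: 156² = 24336 ≡ 29 (mod 223). The two roots are 67 and 156.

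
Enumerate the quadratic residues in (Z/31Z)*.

1,2,4,5,7,8,9,10,14,16,18,19,20,25,28

Square k = 1,…,15 (k and 31−k give the same square):
1²=1, 2²=4, 3²=9, 4²=16, 5²=25, 6²≡5, 7²≡18, 8²≡2, 9²≡19, 10²≡7, 11²≡28, 12²≡20, 13²≡14, 14²≡10, 15²≡8 (mod 31).
So the quadratic residues mod 31 are {1, 2, 4, 5, 7, 8, 9, 10, 14, 16, 18, 19, 20, 25, 28}.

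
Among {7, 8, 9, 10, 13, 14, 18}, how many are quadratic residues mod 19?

(7/19) = +1 → QR.
(8/19) = -1 → non-residue.
(9/19) = +1 → QR.
(10/19) = -1 → non-residue.
(13/19) = -1 → non-residue.
(14/19) = -1 → non-residue.
(18/19) = -1 → non-residue.
Total quadratic residues among the 7: 2.

2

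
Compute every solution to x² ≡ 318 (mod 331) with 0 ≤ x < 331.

Since 331 ≡ 3 (mod 4), a square root of 318 is 318^((331+1)/4) = 318^83 mod 331.
Repeated squaring: 318^2≡169, 318^4≡95, 318^8≡88, 318^16≡131, 318^32≡280, 318^64≡284 (mod 331).
318^83 = 318^(64+16+2+1) ≡ 283 (mod 331).
Check: 283² = 80089 ≡ 318 (mod 331). The two roots are 48 and 283.

48, 283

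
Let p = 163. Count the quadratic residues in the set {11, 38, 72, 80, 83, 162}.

2

(11/163) = -1 → non-residue.
(38/163) = +1 → QR.
(72/163) = -1 → non-residue.
(80/163) = -1 → non-residue.
(83/163) = +1 → QR.
(162/163) = -1 → non-residue.
Total quadratic residues among the 6: 2.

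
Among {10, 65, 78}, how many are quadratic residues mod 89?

(10/89) = +1 → QR.
(65/89) = -1 → non-residue.
(78/89) = +1 → QR.
Total quadratic residues among the 3: 2.

2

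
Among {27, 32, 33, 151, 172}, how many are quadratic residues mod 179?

(27/179) = +1 → QR.
(32/179) = -1 → non-residue.
(33/179) = -1 → non-residue.
(151/179) = +1 → QR.
(172/179) = +1 → QR.
Total quadratic residues among the 5: 3.

3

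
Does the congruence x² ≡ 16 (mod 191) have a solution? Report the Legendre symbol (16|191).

1

Euler's criterion: (16/191) ≡ 16^95 (mod 191).
16^2 ≡ 65 (mod 191)
16^4 ≡ 23 (mod 191)
16^8 ≡ 147 (mod 191)
16^16 ≡ 26 (mod 191)
16^32 ≡ 103 (mod 191)
16^64 ≡ 104 (mod 191)
16^95 = 16^(64+16+8+4+2+1) ≡ 1 (mod 191).
Result is 1, so (16/191) = 1.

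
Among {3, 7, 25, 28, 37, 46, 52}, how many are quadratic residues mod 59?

(3/59) = +1 → QR.
(7/59) = +1 → QR.
(25/59) = +1 → QR.
(28/59) = +1 → QR.
(37/59) = -1 → non-residue.
(46/59) = +1 → QR.
(52/59) = -1 → non-residue.
Total quadratic residues among the 7: 5.

5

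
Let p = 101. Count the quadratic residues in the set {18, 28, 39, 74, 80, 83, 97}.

2

(18/101) = -1 → non-residue.
(28/101) = -1 → non-residue.
(39/101) = -1 → non-residue.
(74/101) = -1 → non-residue.
(80/101) = +1 → QR.
(83/101) = -1 → non-residue.
(97/101) = +1 → QR.
Total quadratic residues among the 7: 2.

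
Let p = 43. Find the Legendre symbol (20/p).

Pull out 2^2: since 43 ≡ 3 (mod 8), (2/43) = -1, so (2/43)^2 = +1.
Reciprocity: 5 ≡ 1 and 43 ≡ 3 (mod 4), so (5/43) = +(43/5).
Reduce top mod 5: now compute (3/5).
Reciprocity: 3 ≡ 3 and 5 ≡ 1 (mod 4), so (3/5) = +(5/3).
Reduce top mod 3: now compute (2/3).
Pull out 2: since 3 ≡ 3 (mod 8), (2/3) = -1.
Reached (1/3) = 1. Collecting the sign flips along the way, the symbol is -1.

-1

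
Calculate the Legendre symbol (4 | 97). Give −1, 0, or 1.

1

Euler's criterion: (4/97) ≡ 4^48 (mod 97).
4^2 ≡ 16 (mod 97)
4^4 ≡ 62 (mod 97)
4^8 ≡ 61 (mod 97)
4^16 ≡ 35 (mod 97)
4^32 ≡ 61 (mod 97)
4^48 = 4^(32+16) ≡ 1 (mod 97).
Result is 1, so (4/97) = 1.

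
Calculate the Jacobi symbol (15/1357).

Reciprocity: 15 ≡ 3 and 1357 ≡ 1 (mod 4), so (15/1357) = +(1357/15).
Reduce top mod 15: now compute (7/15).
Reciprocity: 7 ≡ 3 and 15 ≡ 3 (mod 4), so (7/15) = −(15/7).
Reduce top mod 7: now compute (1/7).
Reached (1/7) = 1. Collecting the sign flips along the way, the symbol is -1.

-1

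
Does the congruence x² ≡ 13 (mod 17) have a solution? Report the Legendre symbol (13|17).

Reciprocity: 13 ≡ 1 and 17 ≡ 1 (mod 4), so (13/17) = +(17/13).
Reduce top mod 13: now compute (4/13).
Pull out 2^2: since 13 ≡ 5 (mod 8), (2/13) = -1, so (2/13)^2 = +1.
Reached (1/13) = 1. Collecting the sign flips along the way, the symbol is +1.

1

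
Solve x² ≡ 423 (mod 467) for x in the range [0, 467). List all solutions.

216, 251

Since 467 ≡ 3 (mod 4), a square root of 423 is 423^((467+1)/4) = 423^117 mod 467.
Repeated squaring: 423^2≡68, 423^4≡421, 423^8≡248, 423^16≡327, 423^32≡453, 423^64≡196 (mod 467).
423^117 = 423^(64+32+16+4+1) ≡ 251 (mod 467).
Check: 251² = 63001 ≡ 423 (mod 467). The two roots are 216 and 251.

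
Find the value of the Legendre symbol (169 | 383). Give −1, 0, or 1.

1

Euler's criterion: (169/383) ≡ 169^191 (mod 383).
169^2 ≡ 219 (mod 383)
169^4 ≡ 86 (mod 383)
169^8 ≡ 119 (mod 383)
169^16 ≡ 373 (mod 383)
169^32 ≡ 100 (mod 383)
169^64 ≡ 42 (mod 383)
169^128 ≡ 232 (mod 383)
169^191 = 169^(128+32+16+8+4+2+1) ≡ 1 (mod 383).
Result is 1, so (169/383) = 1.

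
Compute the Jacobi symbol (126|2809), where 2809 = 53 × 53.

Pull out 2: since 2809 ≡ 1 (mod 8), (2/2809) = +1.
Reciprocity: 63 ≡ 3 and 2809 ≡ 1 (mod 4), so (63/2809) = +(2809/63).
Reduce top mod 63: now compute (37/63).
Reciprocity: 37 ≡ 1 and 63 ≡ 3 (mod 4), so (37/63) = +(63/37).
Reduce top mod 37: now compute (26/37).
Pull out 2: since 37 ≡ 5 (mod 8), (2/37) = -1.
Reciprocity: 13 ≡ 1 and 37 ≡ 1 (mod 4), so (13/37) = +(37/13).
Reduce top mod 13: now compute (11/13).
Reciprocity: 11 ≡ 3 and 13 ≡ 1 (mod 4), so (11/13) = +(13/11).
Reduce top mod 11: now compute (2/11).
Pull out 2: since 11 ≡ 3 (mod 8), (2/11) = -1.
Reached (1/11) = 1. Collecting the sign flips along the way, the symbol is +1.

1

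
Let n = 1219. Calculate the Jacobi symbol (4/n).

1

Pull out 2^2: since 1219 ≡ 3 (mod 8), (2/1219) = -1, so (2/1219)^2 = +1.
Reached (1/1219) = 1. Collecting the sign flips along the way, the symbol is +1.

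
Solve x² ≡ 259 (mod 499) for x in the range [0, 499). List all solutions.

Since 499 ≡ 3 (mod 4), a square root of 259 is 259^((499+1)/4) = 259^125 mod 499.
Repeated squaring: 259^2≡215, 259^4≡317, 259^8≡190, 259^16≡172, 259^32≡143, 259^64≡489 (mod 499).
259^125 = 259^(64+32+16+8+4+1) ≡ 88 (mod 499).
Check: 88² = 7744 ≡ 259 (mod 499). The two roots are 88 and 411.

88, 411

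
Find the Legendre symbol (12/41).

Pull out 2^2: since 41 ≡ 1 (mod 8), (2/41) = +1, so (2/41)^2 = +1.
Reciprocity: 3 ≡ 3 and 41 ≡ 1 (mod 4), so (3/41) = +(41/3).
Reduce top mod 3: now compute (2/3).
Pull out 2: since 3 ≡ 3 (mod 8), (2/3) = -1.
Reached (1/3) = 1. Collecting the sign flips along the way, the symbol is -1.

-1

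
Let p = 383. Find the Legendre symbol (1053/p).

First reduce: 1053 ≡ 287 (mod 383).
Reciprocity: 287 ≡ 3 and 383 ≡ 3 (mod 4), so (287/383) = −(383/287).
Reduce top mod 287: now compute (96/287).
Pull out 2^5: since 287 ≡ 7 (mod 8), (2/287) = +1, so (2/287)^5 = +1.
Reciprocity: 3 ≡ 3 and 287 ≡ 3 (mod 4), so (3/287) = −(287/3).
Reduce top mod 3: now compute (2/3).
Pull out 2: since 3 ≡ 3 (mod 8), (2/3) = -1.
Reached (1/3) = 1. Collecting the sign flips along the way, the symbol is -1.

-1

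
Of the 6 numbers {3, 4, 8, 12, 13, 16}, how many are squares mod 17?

4

(3/17) = -1 → non-residue.
(4/17) = +1 → QR.
(8/17) = +1 → QR.
(12/17) = -1 → non-residue.
(13/17) = +1 → QR.
(16/17) = +1 → QR.
Total quadratic residues among the 6: 4.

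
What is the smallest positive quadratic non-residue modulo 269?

(2/269) = −1, so 2 is the smallest positive non-residue mod 269.

2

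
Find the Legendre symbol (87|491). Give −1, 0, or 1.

Reciprocity: 87 ≡ 3 and 491 ≡ 3 (mod 4), so (87/491) = −(491/87).
Reduce top mod 87: now compute (56/87).
Pull out 2^3: since 87 ≡ 7 (mod 8), (2/87) = +1, so (2/87)^3 = +1.
Reciprocity: 7 ≡ 3 and 87 ≡ 3 (mod 4), so (7/87) = −(87/7).
Reduce top mod 7: now compute (3/7).
Reciprocity: 3 ≡ 3 and 7 ≡ 3 (mod 4), so (3/7) = −(7/3).
Reduce top mod 3: now compute (1/3).
Reached (1/3) = 1. Collecting the sign flips along the way, the symbol is -1.

-1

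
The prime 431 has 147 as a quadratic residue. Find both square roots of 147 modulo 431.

Since 431 ≡ 3 (mod 4), a square root of 147 is 147^((431+1)/4) = 147^108 mod 431.
Repeated squaring: 147^2≡59, 147^4≡33, 147^8≡227, 147^16≡240, 147^32≡277, 147^64≡11 (mod 431).
147^108 = 147^(64+32+8+4) ≡ 179 (mod 431).
Check: 179² = 32041 ≡ 147 (mod 431). The two roots are 179 and 252.

179, 252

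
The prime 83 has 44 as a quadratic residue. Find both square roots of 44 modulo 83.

Since 83 ≡ 3 (mod 4), a square root of 44 is 44^((83+1)/4) = 44^21 mod 83.
Repeated squaring: 44^2≡27, 44^4≡65, 44^8≡75, 44^16≡64 (mod 83).
44^21 = 44^(16+4+1) ≡ 25 (mod 83).
Check: 25² = 625 ≡ 44 (mod 83). The two roots are 25 and 58.

25, 58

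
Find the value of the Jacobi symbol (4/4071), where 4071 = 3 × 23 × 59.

Pull out 2^2: since 4071 ≡ 7 (mod 8), (2/4071) = +1, so (2/4071)^2 = +1.
Reached (1/4071) = 1. Collecting the sign flips along the way, the symbol is +1.

1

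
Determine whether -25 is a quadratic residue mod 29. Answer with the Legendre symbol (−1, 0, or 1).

First reduce: -25 ≡ 4 (mod 29).
Pull out 2^2: since 29 ≡ 5 (mod 8), (2/29) = -1, so (2/29)^2 = +1.
Reached (1/29) = 1. Collecting the sign flips along the way, the symbol is +1.

1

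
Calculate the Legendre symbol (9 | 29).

1

Reciprocity: 9 ≡ 1 and 29 ≡ 1 (mod 4), so (9/29) = +(29/9).
Reduce top mod 9: now compute (2/9).
Pull out 2: since 9 ≡ 1 (mod 8), (2/9) = +1.
Reached (1/9) = 1. Collecting the sign flips along the way, the symbol is +1.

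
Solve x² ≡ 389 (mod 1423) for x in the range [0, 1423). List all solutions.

251, 1172

Since 1423 ≡ 3 (mod 4), a square root of 389 is 389^((1423+1)/4) = 389^356 mod 1423.
Repeated squaring: 389^2≡483, 389^4≡1340, 389^8≡1197, 389^16≡1271, 389^32≡336, 389^64≡479, 389^128≡338, 389^256≡404 (mod 1423).
389^356 = 389^(256+64+32+4) ≡ 251 (mod 1423).
Check: 251² = 63001 ≡ 389 (mod 1423). The two roots are 251 and 1172.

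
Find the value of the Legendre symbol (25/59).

1

Reciprocity: 25 ≡ 1 and 59 ≡ 3 (mod 4), so (25/59) = +(59/25).
Reduce top mod 25: now compute (9/25).
Reciprocity: 9 ≡ 1 and 25 ≡ 1 (mod 4), so (9/25) = +(25/9).
Reduce top mod 9: now compute (7/9).
Reciprocity: 7 ≡ 3 and 9 ≡ 1 (mod 4), so (7/9) = +(9/7).
Reduce top mod 7: now compute (2/7).
Pull out 2: since 7 ≡ 7 (mod 8), (2/7) = +1.
Reached (1/7) = 1. Collecting the sign flips along the way, the symbol is +1.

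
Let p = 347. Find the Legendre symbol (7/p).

-1

Euler's criterion: (7/347) ≡ 7^173 (mod 347).
7^2 ≡ 49 (mod 347)
7^4 ≡ 319 (mod 347)
7^8 ≡ 90 (mod 347)
7^16 ≡ 119 (mod 347)
7^32 ≡ 281 (mod 347)
7^64 ≡ 192 (mod 347)
7^128 ≡ 82 (mod 347)
7^173 = 7^(128+32+8+4+1) ≡ 346 (mod 347).
Result is 346 ≡ −1, so (7/347) = −1.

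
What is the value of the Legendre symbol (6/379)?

1

Euler's criterion: (6/379) ≡ 6^189 (mod 379).
6^2 ≡ 36 (mod 379)
6^4 ≡ 159 (mod 379)
6^8 ≡ 267 (mod 379)
6^16 ≡ 37 (mod 379)
6^32 ≡ 232 (mod 379)
6^64 ≡ 6 (mod 379)
6^128 ≡ 36 (mod 379)
6^189 = 6^(128+32+16+8+4+1) ≡ 1 (mod 379).
Result is 1, so (6/379) = 1.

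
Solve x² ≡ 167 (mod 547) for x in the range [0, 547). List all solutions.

268, 279

Since 547 ≡ 3 (mod 4), a square root of 167 is 167^((547+1)/4) = 167^137 mod 547.
Repeated squaring: 167^2≡539, 167^4≡64, 167^8≡267, 167^16≡179, 167^32≡315, 167^64≡218, 167^128≡482 (mod 547).
167^137 = 167^(128+8+1) ≡ 268 (mod 547).
Check: 268² = 71824 ≡ 167 (mod 547). The two roots are 268 and 279.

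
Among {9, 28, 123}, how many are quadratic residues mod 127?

(9/127) = +1 → QR.
(28/127) = -1 → non-residue.
(123/127) = -1 → non-residue.
Total quadratic residues among the 3: 1.

1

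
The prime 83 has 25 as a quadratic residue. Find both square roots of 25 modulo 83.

5, 78

Since 83 ≡ 3 (mod 4), a square root of 25 is 25^((83+1)/4) = 25^21 mod 83.
Repeated squaring: 25^2≡44, 25^4≡27, 25^8≡65, 25^16≡75 (mod 83).
25^21 = 25^(16+4+1) ≡ 78 (mod 83).
Check: 78² = 6084 ≡ 25 (mod 83). The two roots are 5 and 78.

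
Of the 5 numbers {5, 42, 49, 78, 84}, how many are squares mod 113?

1

(5/113) = -1 → non-residue.
(42/113) = -1 → non-residue.
(49/113) = +1 → QR.
(78/113) = -1 → non-residue.
(84/113) = -1 → non-residue.
Total quadratic residues among the 5: 1.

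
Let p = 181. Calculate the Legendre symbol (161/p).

1

Euler's criterion: (161/181) ≡ 161^90 (mod 181).
161^2 ≡ 38 (mod 181)
161^4 ≡ 177 (mod 181)
161^8 ≡ 16 (mod 181)
161^16 ≡ 75 (mod 181)
161^32 ≡ 14 (mod 181)
161^64 ≡ 15 (mod 181)
161^90 = 161^(64+16+8+2) ≡ 1 (mod 181).
Result is 1, so (161/181) = 1.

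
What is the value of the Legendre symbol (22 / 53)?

-1

Euler's criterion: (22/53) ≡ 22^26 (mod 53).
22^2 ≡ 7 (mod 53)
22^4 ≡ 49 (mod 53)
22^8 ≡ 16 (mod 53)
22^16 ≡ 44 (mod 53)
22^26 = 22^(16+8+2) ≡ 52 (mod 53).
Result is 52 ≡ −1, so (22/53) = −1.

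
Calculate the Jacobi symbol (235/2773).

Reciprocity: 235 ≡ 3 and 2773 ≡ 1 (mod 4), so (235/2773) = +(2773/235).
Reduce top mod 235: now compute (188/235).
Pull out 2^2: since 235 ≡ 3 (mod 8), (2/235) = -1, so (2/235)^2 = +1.
Reciprocity: 47 ≡ 3 and 235 ≡ 3 (mod 4), so (47/235) = −(235/47).
Reduce top mod 47: now compute (0/47).
Top reduces to 0: gcd > 1, so the symbol is 0.

0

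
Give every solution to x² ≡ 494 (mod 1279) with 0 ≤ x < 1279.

83, 1196

Since 1279 ≡ 3 (mod 4), a square root of 494 is 494^((1279+1)/4) = 494^320 mod 1279.
Repeated squaring: 494^2≡1026, 494^4≡59, 494^8≡923, 494^16≡115, 494^32≡435, 494^64≡1212, 494^128≡652, 494^256≡476 (mod 1279).
494^320 = 494^(256+64) ≡ 83 (mod 1279).
Check: 83² = 6889 ≡ 494 (mod 1279). The two roots are 83 and 1196.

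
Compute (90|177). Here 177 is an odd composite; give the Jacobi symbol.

Pull out 2: since 177 ≡ 1 (mod 8), (2/177) = +1.
Reciprocity: 45 ≡ 1 and 177 ≡ 1 (mod 4), so (45/177) = +(177/45).
Reduce top mod 45: now compute (42/45).
Pull out 2: since 45 ≡ 5 (mod 8), (2/45) = -1.
Reciprocity: 21 ≡ 1 and 45 ≡ 1 (mod 4), so (21/45) = +(45/21).
Reduce top mod 21: now compute (3/21).
Reciprocity: 3 ≡ 3 and 21 ≡ 1 (mod 4), so (3/21) = +(21/3).
Reduce top mod 3: now compute (0/3).
Top reduces to 0: gcd > 1, so the symbol is 0.

0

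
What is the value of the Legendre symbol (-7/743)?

First reduce: -7 ≡ 736 (mod 743).
Pull out 2^5: since 743 ≡ 7 (mod 8), (2/743) = +1, so (2/743)^5 = +1.
Reciprocity: 23 ≡ 3 and 743 ≡ 3 (mod 4), so (23/743) = −(743/23).
Reduce top mod 23: now compute (7/23).
Reciprocity: 7 ≡ 3 and 23 ≡ 3 (mod 4), so (7/23) = −(23/7).
Reduce top mod 7: now compute (2/7).
Pull out 2: since 7 ≡ 7 (mod 8), (2/7) = +1.
Reached (1/7) = 1. Collecting the sign flips along the way, the symbol is +1.

1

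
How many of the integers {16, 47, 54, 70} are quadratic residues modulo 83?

(16/83) = +1 → QR.
(47/83) = -1 → non-residue.
(54/83) = -1 → non-residue.
(70/83) = +1 → QR.
Total quadratic residues among the 4: 2.

2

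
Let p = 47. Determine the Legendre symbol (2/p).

Euler's criterion: (2/47) ≡ 2^23 (mod 47).
2^2 ≡ 4 (mod 47)
2^4 ≡ 16 (mod 47)
2^8 ≡ 21 (mod 47)
2^16 ≡ 18 (mod 47)
2^23 = 2^(16+4+2+1) ≡ 1 (mod 47).
Result is 1, so (2/47) = 1.

1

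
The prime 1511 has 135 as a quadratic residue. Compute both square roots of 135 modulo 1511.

690, 821

Since 1511 ≡ 3 (mod 4), a square root of 135 is 135^((1511+1)/4) = 135^378 mod 1511.
Repeated squaring: 135^2≡93, 135^4≡1094, 135^8≡124, 135^16≡266, 135^32≡1250, 135^64≡126, 135^128≡766, 135^256≡488 (mod 1511).
135^378 = 135^(256+64+32+16+8+2) ≡ 821 (mod 1511).
Check: 821² = 674041 ≡ 135 (mod 1511). The two roots are 690 and 821.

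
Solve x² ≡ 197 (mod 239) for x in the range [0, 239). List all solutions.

Since 239 ≡ 3 (mod 4), a square root of 197 is 197^((239+1)/4) = 197^60 mod 239.
Repeated squaring: 197^2≡91, 197^4≡155, 197^8≡125, 197^16≡90, 197^32≡213 (mod 239).
197^60 = 197^(32+16+8+4) ≡ 83 (mod 239).
Check: 83² = 6889 ≡ 197 (mod 239). The two roots are 83 and 156.

83, 156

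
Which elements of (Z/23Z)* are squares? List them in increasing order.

Square k = 1,…,11 (k and 23−k give the same square):
1²=1, 2²=4, 3²=9, 4²=16, 5²≡2, 6²≡13, 7²≡3, 8²≡18, 9²≡12, 10²≡8, 11²≡6 (mod 23).
So the quadratic residues mod 23 are {1, 2, 3, 4, 6, 8, 9, 12, 13, 16, 18}.

1, 2, 3, 4, 6, 8, 9, 12, 13, 16, 18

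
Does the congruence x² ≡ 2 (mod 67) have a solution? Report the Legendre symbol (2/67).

-1

Euler's criterion: (2/67) ≡ 2^33 (mod 67).
2^2 ≡ 4 (mod 67)
2^4 ≡ 16 (mod 67)
2^8 ≡ 55 (mod 67)
2^16 ≡ 10 (mod 67)
2^32 ≡ 33 (mod 67)
2^33 = 2^(32+1) ≡ 66 (mod 67).
Result is 66 ≡ −1, so (2/67) = −1.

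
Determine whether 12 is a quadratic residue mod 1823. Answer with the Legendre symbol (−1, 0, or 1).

Pull out 2^2: since 1823 ≡ 7 (mod 8), (2/1823) = +1, so (2/1823)^2 = +1.
Reciprocity: 3 ≡ 3 and 1823 ≡ 3 (mod 4), so (3/1823) = −(1823/3).
Reduce top mod 3: now compute (2/3).
Pull out 2: since 3 ≡ 3 (mod 8), (2/3) = -1.
Reached (1/3) = 1. Collecting the sign flips along the way, the symbol is +1.

1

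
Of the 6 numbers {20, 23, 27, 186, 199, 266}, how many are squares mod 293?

2

(20/293) = -1 → non-residue.
(23/293) = -1 → non-residue.
(27/293) = -1 → non-residue.
(186/293) = +1 → QR.
(199/293) = +1 → QR.
(266/293) = -1 → non-residue.
Total quadratic residues among the 6: 2.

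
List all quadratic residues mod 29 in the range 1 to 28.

1, 4, 5, 6, 7, 9, 13, 16, 20, 22, 23, 24, 25, 28

Square k = 1,…,14 (k and 29−k give the same square):
1²=1, 2²=4, 3²=9, 4²=16, 5²=25, 6²≡7, 7²≡20, 8²≡6, 9²≡23, 10²≡13, 11²≡5, 12²≡28, 13²≡24, 14²≡22 (mod 29).
So the quadratic residues mod 29 are {1, 4, 5, 6, 7, 9, 13, 16, 20, 22, 23, 24, 25, 28}.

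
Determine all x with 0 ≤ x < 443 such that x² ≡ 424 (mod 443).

Since 443 ≡ 3 (mod 4), a square root of 424 is 424^((443+1)/4) = 424^111 mod 443.
Repeated squaring: 424^2≡361, 424^4≡79, 424^8≡39, 424^16≡192, 424^32≡95, 424^64≡165 (mod 443).
424^111 = 424^(64+32+8+4+2+1) ≡ 194 (mod 443).
Check: 194² = 37636 ≡ 424 (mod 443). The two roots are 194 and 249.

194, 249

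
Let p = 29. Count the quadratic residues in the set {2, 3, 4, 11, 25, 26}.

2

(2/29) = -1 → non-residue.
(3/29) = -1 → non-residue.
(4/29) = +1 → QR.
(11/29) = -1 → non-residue.
(25/29) = +1 → QR.
(26/29) = -1 → non-residue.
Total quadratic residues among the 6: 2.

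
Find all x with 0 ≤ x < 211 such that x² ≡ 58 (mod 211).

Since 211 ≡ 3 (mod 4), a square root of 58 is 58^((211+1)/4) = 58^53 mod 211.
Repeated squaring: 58^2≡199, 58^4≡144, 58^8≡58, 58^16≡199, 58^32≡144 (mod 211).
58^53 = 58^(32+16+4+1) ≡ 144 (mod 211).
Check: 144² = 20736 ≡ 58 (mod 211). The two roots are 67 and 144.

67, 144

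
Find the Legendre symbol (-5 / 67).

First reduce: -5 ≡ 62 (mod 67).
Pull out 2: since 67 ≡ 3 (mod 8), (2/67) = -1.
Reciprocity: 31 ≡ 3 and 67 ≡ 3 (mod 4), so (31/67) = −(67/31).
Reduce top mod 31: now compute (5/31).
Reciprocity: 5 ≡ 1 and 31 ≡ 3 (mod 4), so (5/31) = +(31/5).
Reduce top mod 5: now compute (1/5).
Reached (1/5) = 1. Collecting the sign flips along the way, the symbol is +1.

1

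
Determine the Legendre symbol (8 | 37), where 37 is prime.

-1

Pull out 2^3: since 37 ≡ 5 (mod 8), (2/37) = -1, so (2/37)^3 = -1.
Reached (1/37) = 1. Collecting the sign flips along the way, the symbol is -1.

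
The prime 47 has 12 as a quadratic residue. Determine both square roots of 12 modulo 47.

23, 24

Since 47 ≡ 3 (mod 4), a square root of 12 is 12^((47+1)/4) = 12^12 mod 47.
Repeated squaring: 12^2≡3, 12^4≡9, 12^8≡34 (mod 47).
12^12 = 12^(8+4) ≡ 24 (mod 47).
Check: 24² = 576 ≡ 12 (mod 47). The two roots are 23 and 24.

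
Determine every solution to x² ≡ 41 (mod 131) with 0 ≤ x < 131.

Since 131 ≡ 3 (mod 4), a square root of 41 is 41^((131+1)/4) = 41^33 mod 131.
Repeated squaring: 41^2≡109, 41^4≡91, 41^8≡28, 41^16≡129, 41^32≡4 (mod 131).
41^33 = 41^(32+1) ≡ 33 (mod 131).
Check: 33² = 1089 ≡ 41 (mod 131). The two roots are 33 and 98.

33, 98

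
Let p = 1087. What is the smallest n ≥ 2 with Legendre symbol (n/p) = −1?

3

(2/1087) = +1, so 2 is a residue.
(3/1087) = −1, so 3 is the smallest positive non-residue mod 1087.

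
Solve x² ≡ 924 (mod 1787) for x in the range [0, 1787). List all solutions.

Since 1787 ≡ 3 (mod 4), a square root of 924 is 924^((1787+1)/4) = 924^447 mod 1787.
Repeated squaring: 924^2≡1377, 924^4≡122, 924^8≡588, 924^16≡853, 924^32≡300, 924^64≡650, 924^128≡768, 924^256≡114 (mod 1787).
924^447 = 924^(256+128+32+16+8+4+2+1) ≡ 205 (mod 1787).
Check: 205² = 42025 ≡ 924 (mod 1787). The two roots are 205 and 1582.

205, 1582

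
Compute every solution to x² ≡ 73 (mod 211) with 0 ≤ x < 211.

Since 211 ≡ 3 (mod 4), a square root of 73 is 73^((211+1)/4) = 73^53 mod 211.
Repeated squaring: 73^2≡54, 73^4≡173, 73^8≡178, 73^16≡34, 73^32≡101 (mod 211).
73^53 = 73^(32+16+4+1) ≡ 101 (mod 211).
Check: 101² = 10201 ≡ 73 (mod 211). The two roots are 101 and 110.

101, 110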